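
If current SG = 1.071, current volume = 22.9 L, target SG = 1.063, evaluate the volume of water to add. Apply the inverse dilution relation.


V_water = V·((SG_curr − 1)/(SG_target − 1) − 1)
V_water = 22.9·((1.071 − 1)/(1.063 − 1) − 1)

2.9079 L


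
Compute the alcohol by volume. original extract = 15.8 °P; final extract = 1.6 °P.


SG = 259/(259 − P);  ABV = (OG − FG)·131.25
OG = 259/(259 − 15.8) = 1.0650
FG = 259/(259 − 1.6) = 1.0062
ABV = (1.0650 − 1.0062)·131.25

7.7111 % ABV


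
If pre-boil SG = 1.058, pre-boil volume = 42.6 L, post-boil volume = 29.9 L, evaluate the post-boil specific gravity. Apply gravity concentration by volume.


SG_post = 1 + (SG_pre − 1)·V_pre/V_post
pts_pre = (1.058 − 1)·1000 = 58.0000
pts_post = 58.0000·42.6/29.9 = 82.6355
SG_post = 1 + 82.6355/1000

1.0826


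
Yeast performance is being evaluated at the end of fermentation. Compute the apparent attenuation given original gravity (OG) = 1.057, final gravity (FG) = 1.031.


AA = (OG − FG)/(OG − 1) · 100
AA = (1.057 − 1.031)/(1.057 − 1) · 100

45.6140 %


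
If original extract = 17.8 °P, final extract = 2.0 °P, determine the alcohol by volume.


SG = 259/(259 − P);  ABV = (OG − FG)·131.25
OG = 259/(259 − 17.8) = 1.0738
FG = 259/(259 − 2.0) = 1.0078
ABV = (1.0738 − 1.0078)·131.25

8.6645 % ABV


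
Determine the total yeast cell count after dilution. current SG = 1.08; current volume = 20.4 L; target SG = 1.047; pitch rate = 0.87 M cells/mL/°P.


V_w = V·((SG_c−1)/(SG_t−1)−1);  °P = 259 − 259/SG_t;  cells = rate·(V+V_w)·°P
V_w = 20.4·((1.08−1)/(1.047−1)−1) = 14.3234
V_final = 20.4 + 14.3234 = 34.7234
°P = 259 − 259/1.047 = 11.6266
cells = 0.87·34.7234·11.6266

351.2307 billion cells


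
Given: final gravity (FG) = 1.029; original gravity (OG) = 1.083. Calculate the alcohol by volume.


ABV = (OG − FG) · 131.25
ABV = (1.083 − 1.029) · 131.25

7.0875 % ABV


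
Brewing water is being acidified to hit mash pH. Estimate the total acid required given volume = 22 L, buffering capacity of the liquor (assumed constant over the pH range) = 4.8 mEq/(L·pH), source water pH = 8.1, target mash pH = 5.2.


acid = buffering capacity · (pH_source − pH_target) · V
acid = 4.8 · (8.1 − 5.2) · 22

306.2400 mEq


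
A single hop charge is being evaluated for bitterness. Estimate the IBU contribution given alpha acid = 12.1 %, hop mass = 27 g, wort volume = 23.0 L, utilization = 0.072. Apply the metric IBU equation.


IBU = (α/100)·mass·U·1000 / V
IBU = (12.1/100)·27·0.072·1000 / 23.0

10.2271 IBU


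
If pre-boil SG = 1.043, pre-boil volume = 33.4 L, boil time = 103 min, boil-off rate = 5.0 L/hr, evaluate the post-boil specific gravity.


V_post = V_pre − rate·(t/60);  SG_post = 1 + (SG_pre−1)·V_pre/V_post
V_post = 33.4 − 5.0·(103/60) = 24.8167
SG_post = 1 + (1.043 − 1)·33.4/24.8167

1.0579


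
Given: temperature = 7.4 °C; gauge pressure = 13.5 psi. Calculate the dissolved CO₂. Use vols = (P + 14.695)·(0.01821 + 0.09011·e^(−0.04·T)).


vols = (13.5 + 14.695)·(0.01821 + 0.09011·e^(−0.04·7.4))

2.4031 volumes


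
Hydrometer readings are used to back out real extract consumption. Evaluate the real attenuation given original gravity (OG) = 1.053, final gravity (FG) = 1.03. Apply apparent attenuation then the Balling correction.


AA = (OG−FG)/(OG−1)·100;  RA = AA·0.8192
AA = (1.053 − 1.03)/(1.053 − 1)·100 = 43.3962
RA = 43.3962·0.8192

35.5502 %


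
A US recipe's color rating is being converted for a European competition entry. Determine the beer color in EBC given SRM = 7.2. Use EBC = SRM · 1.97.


EBC = 7.2 · 1.97

14.1840 EBC


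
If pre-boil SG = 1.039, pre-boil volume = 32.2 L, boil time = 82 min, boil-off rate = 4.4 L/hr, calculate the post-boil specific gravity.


V_post = V_pre − rate·(t/60);  SG_post = 1 + (SG_pre−1)·V_pre/V_post
V_post = 32.2 − 4.4·(82/60) = 26.1867
SG_post = 1 + (1.039 − 1)·32.2/26.1867

1.0480


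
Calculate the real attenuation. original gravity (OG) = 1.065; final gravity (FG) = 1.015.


AA = (OG−FG)/(OG−1)·100;  RA = AA·0.8192
AA = (1.065 − 1.015)/(1.065 − 1)·100 = 76.9231
RA = 76.9231·0.8192

63.0154 %


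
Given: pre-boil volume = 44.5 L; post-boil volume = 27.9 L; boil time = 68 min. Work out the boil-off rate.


rate = (V_pre − V_post) / (t_min/60)
rate = (44.5 − 27.9) / (68/60)

14.6471 L/hr


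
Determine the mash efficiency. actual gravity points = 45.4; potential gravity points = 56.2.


efficiency = actual / potential × 100
efficiency = 45.4 / 56.2 × 100

80.7829 %


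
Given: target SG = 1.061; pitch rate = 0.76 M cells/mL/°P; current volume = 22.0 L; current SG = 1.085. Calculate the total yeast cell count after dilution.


V_w = V·((SG_c−1)/(SG_t−1)−1);  °P = 259 − 259/SG_t;  cells = rate·(V+V_w)·°P
V_w = 22.0·((1.085−1)/(1.061−1)−1) = 8.6557
V_final = 22.0 + 8.6557 = 30.6557
°P = 259 − 259/1.061 = 14.8907
cells = 0.76·30.6557·14.8907

346.9282 billion cells


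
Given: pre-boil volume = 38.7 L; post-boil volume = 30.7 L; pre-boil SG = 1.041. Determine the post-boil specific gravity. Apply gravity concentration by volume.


SG_post = 1 + (SG_pre − 1)·V_pre/V_post
pts_pre = (1.041 − 1)·1000 = 41.0000
pts_post = 41.0000·38.7/30.7 = 51.6840
SG_post = 1 + 51.6840/1000

1.0517


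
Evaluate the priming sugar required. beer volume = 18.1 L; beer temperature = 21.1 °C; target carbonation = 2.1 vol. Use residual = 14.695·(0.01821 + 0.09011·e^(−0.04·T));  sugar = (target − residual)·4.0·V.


residual = 14.695·(0.01821 + 0.09011·e^(−0.04·21.1)) = 0.8370
sugar = (2.1 − 0.8370)·4.0·18.1

91.4433 g


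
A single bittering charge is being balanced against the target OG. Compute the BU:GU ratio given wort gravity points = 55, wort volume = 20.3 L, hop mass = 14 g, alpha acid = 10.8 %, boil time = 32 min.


U = 1.65·0.000125^(GP/1000)·(1−e^(−0.04t))/4.15;  IBU = (α/100)·m·U·1000/V;  BU:GU = IBU/GP
U = 1.65·0.000125^(55/1000)·(1−e^(−0.04·32))/4.15 = 0.1751
IBU = (10.8/100)·14·0.1751·1000/20.3 = 13.0418
BU:GU = 13.0418/55

0.2371


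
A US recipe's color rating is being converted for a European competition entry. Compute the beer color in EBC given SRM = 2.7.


EBC = SRM · 1.97
EBC = 2.7 · 1.97

5.3190 EBC


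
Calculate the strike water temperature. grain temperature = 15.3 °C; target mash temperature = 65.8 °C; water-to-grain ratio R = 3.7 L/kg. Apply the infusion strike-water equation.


T_strike = (0.41/R)·(T_mash − T_grain) + T_mash
T_strike = (0.41/3.7)·(65.8 − 15.3) + 65.8

71.3959 °C


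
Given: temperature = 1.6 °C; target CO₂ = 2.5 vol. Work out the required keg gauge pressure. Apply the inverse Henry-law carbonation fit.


psi = vols/(0.01821 + 0.09011·e^(−0.04·T)) − 14.695
psi = 2.5/(0.01821 + 0.09011·e^(−0.04·1.6)) − 14.695

9.6398 psi


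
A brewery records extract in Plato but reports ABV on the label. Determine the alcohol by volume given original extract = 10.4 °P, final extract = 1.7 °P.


SG = 259/(259 − P);  ABV = (OG − FG)·131.25
OG = 259/(259 − 10.4) = 1.0418
FG = 259/(259 − 1.7) = 1.0066
ABV = (1.0418 − 1.0066)·131.25

4.6236 % ABV


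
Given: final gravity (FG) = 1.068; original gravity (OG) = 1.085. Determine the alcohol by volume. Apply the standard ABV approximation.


ABV = (OG − FG) · 131.25
ABV = (1.085 − 1.068) · 131.25

2.2312 % ABV


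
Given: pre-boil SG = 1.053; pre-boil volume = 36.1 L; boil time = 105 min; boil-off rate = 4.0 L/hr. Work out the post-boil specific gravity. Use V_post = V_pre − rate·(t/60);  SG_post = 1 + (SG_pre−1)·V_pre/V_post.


V_post = 36.1 − 4.0·(105/60) = 29.1000
SG_post = 1 + (1.053 − 1)·36.1/29.1000

1.0657


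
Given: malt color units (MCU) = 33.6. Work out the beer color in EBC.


SRM = 1.4922·MCU^0.6859;  EBC = SRM·1.97
SRM = 1.4922·33.6^0.6859 = 16.6243
EBC = 16.6243·1.97

32.7499 EBC


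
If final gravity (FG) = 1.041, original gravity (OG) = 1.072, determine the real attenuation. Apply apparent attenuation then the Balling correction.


AA = (OG−FG)/(OG−1)·100;  RA = AA·0.8192
AA = (1.072 − 1.041)/(1.072 − 1)·100 = 43.0556
RA = 43.0556·0.8192

35.2711 %


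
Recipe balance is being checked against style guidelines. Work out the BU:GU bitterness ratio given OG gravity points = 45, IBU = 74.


BU:GU = IBU / OG_points
BU:GU = 74 / 45

1.6444


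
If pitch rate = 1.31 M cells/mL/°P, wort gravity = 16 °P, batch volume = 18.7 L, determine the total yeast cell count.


cells (billions) = rate · V_L · °P
cells = 1.31 · 18.7 · 16

391.9520 billion cells


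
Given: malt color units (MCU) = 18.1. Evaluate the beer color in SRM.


SRM = 1.4922 · MCU^0.6859
SRM = 1.4922 · 18.1^0.6859

10.8760 SRM


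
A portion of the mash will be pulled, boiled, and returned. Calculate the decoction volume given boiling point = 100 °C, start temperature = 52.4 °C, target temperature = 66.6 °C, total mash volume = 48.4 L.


V_dec = V_total·(T_target − T_start)/(T_boil − T_start)
V_dec = 48.4·(66.6 − 52.4)/(100 − 52.4)

14.4387 L


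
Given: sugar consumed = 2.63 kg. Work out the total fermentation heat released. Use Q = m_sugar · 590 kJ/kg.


Q = 2.63 · 590

1551.7000 kJ


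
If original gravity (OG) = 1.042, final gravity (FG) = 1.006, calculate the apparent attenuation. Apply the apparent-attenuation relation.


AA = (OG − FG)/(OG − 1) · 100
AA = (1.042 − 1.006)/(1.042 − 1) · 100

85.7143 %


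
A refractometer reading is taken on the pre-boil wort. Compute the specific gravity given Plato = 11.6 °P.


SG = 259/(259 − P)
SG = 259/(259 − 11.6)

1.0469


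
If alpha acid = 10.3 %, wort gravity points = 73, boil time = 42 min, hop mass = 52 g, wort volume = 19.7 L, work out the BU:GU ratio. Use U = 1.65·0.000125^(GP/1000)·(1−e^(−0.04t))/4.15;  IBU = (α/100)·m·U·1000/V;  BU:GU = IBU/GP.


U = 1.65·0.000125^(73/1000)·(1−e^(−0.04·42))/4.15 = 0.1679
IBU = (10.3/100)·52·0.1679·1000/19.7 = 45.6362
BU:GU = 45.6362/73

0.6252


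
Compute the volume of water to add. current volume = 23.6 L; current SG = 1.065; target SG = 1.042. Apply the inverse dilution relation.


V_water = V·((SG_curr − 1)/(SG_target − 1) − 1)
V_water = 23.6·((1.065 − 1)/(1.042 − 1) − 1)

12.9238 L


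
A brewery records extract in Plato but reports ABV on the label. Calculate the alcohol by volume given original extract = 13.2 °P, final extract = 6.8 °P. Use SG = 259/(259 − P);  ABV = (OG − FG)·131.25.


OG = 259/(259 − 13.2) = 1.0537
FG = 259/(259 − 6.8) = 1.0270
ABV = (1.0537 − 1.0270)·131.25

3.5096 % ABV


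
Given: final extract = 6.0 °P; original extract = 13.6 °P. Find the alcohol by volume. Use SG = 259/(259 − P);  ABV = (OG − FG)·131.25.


OG = 259/(259 − 13.6) = 1.0554
FG = 259/(259 − 6.0) = 1.0237
ABV = (1.0554 − 1.0237)·131.25

4.1612 % ABV


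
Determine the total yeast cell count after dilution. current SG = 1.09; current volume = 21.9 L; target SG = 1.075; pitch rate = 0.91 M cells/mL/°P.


V_w = V·((SG_c−1)/(SG_t−1)−1);  °P = 259 − 259/SG_t;  cells = rate·(V+V_w)·°P
V_w = 21.9·((1.09−1)/(1.075−1)−1) = 4.3800
V_final = 21.9 + 4.3800 = 26.2800
°P = 259 − 259/1.075 = 18.0698
cells = 0.91·26.2800·18.0698

432.1349 billion cells


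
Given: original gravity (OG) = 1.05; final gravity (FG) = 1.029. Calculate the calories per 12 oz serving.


ABW = (OG−FG)·131.25·0.79/FG;  °P = 259 − 259/SG (for OG→OE and FG→AE);  RE = 0.1808·OE + 0.8192·AE;  Cal = (6.9·ABW + 4·(RE−0.1))·FG·3.55
ABW = (1.05 − 1.029)·131.25·0.79/1.029 = 2.1161
OE = 259 − 259/1.05 = 12.3333 °P
AE = 259 − 259/1.029 = 7.2993 °P
RE = 0.1808·12.3333 + 0.8192·7.2993 = 8.2095 °P
Cal = (6.9·2.1161 + 4·(8.2095−0.1))·1.029·3.55

171.8303 kcal


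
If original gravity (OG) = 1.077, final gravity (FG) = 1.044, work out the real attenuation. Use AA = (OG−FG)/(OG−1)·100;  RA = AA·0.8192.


AA = (1.077 − 1.044)/(1.077 − 1)·100 = 42.8571
RA = 42.8571·0.8192

35.1086 %


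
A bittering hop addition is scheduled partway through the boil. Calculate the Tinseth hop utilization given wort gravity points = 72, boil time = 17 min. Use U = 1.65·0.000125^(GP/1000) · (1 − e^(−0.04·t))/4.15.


bigness = 1.65·0.000125^(72/1000) = 0.8639
boil_factor = (1 − e^(−0.04·17))/4.15 = 0.1189
U = 0.8639 · 0.1189

0.1027


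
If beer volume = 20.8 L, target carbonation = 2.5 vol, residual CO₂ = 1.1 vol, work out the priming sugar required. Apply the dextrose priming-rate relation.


sugar = (target − residual)·4.0·V
sugar = (2.5 − 1.1)·4.0·20.8

116.4800 g


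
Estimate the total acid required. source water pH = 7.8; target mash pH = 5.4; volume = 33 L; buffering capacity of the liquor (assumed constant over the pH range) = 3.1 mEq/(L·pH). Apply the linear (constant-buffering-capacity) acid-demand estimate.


acid = buffering capacity · (pH_source − pH_target) · V
acid = 3.1 · (7.8 − 5.4) · 33

245.5200 mEq


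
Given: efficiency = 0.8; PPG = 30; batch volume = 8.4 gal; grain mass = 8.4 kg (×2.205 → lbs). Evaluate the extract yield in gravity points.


points = lbs × PPG × eff / vol
lbs = 8.4 × 2.205 = 18.5220
points = 18.5220 × 30 × 0.8 / 8.4

52.9200 points


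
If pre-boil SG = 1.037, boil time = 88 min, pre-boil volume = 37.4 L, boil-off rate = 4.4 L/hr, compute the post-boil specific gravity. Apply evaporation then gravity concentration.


V_post = V_pre − rate·(t/60);  SG_post = 1 + (SG_pre−1)·V_pre/V_post
V_post = 37.4 − 4.4·(88/60) = 30.9467
SG_post = 1 + (1.037 − 1)·37.4/30.9467

1.0447


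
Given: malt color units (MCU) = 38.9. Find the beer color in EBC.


SRM = 1.4922·MCU^0.6859;  EBC = SRM·1.97
SRM = 1.4922·38.9^0.6859 = 18.3812
EBC = 18.3812·1.97

36.2109 EBC


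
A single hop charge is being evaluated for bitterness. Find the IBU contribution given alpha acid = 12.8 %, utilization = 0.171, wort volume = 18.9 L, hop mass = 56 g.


IBU = (α/100)·mass·U·1000 / V
IBU = (12.8/100)·56·0.171·1000 / 18.9

64.8533 IBU


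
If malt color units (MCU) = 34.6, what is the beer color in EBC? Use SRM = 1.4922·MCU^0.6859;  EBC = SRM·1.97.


SRM = 1.4922·34.6^0.6859 = 16.9621
EBC = 16.9621·1.97

33.4153 EBC


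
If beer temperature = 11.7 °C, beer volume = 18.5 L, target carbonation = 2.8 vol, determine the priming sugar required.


residual = 14.695·(0.01821 + 0.09011·e^(−0.04·T));  sugar = (target − residual)·4.0·V
residual = 14.695·(0.01821 + 0.09011·e^(−0.04·11.7)) = 1.0969
sugar = (2.8 − 1.0969)·4.0·18.5

126.0324 g


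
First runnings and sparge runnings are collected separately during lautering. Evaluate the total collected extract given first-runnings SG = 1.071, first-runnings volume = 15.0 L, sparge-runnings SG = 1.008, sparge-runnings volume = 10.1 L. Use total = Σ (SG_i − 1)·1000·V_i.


first = (1.071 − 1)·1000·15.0 = 1065.0000
sparge = (1.008 − 1)·1000·10.1 = 80.8000
total = 1065.0000 + 80.8000

1145.8000 gravity·L


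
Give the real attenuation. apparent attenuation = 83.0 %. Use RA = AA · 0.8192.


RA = 83.0 · 0.8192

67.9936 %


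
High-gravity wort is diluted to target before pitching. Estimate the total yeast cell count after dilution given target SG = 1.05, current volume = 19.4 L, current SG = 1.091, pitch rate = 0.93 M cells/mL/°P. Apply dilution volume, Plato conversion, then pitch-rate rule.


V_w = V·((SG_c−1)/(SG_t−1)−1);  °P = 259 − 259/SG_t;  cells = rate·(V+V_w)·°P
V_w = 19.4·((1.091−1)/(1.05−1)−1) = 15.9080
V_final = 19.4 + 15.9080 = 35.3080
°P = 259 − 259/1.05 = 12.3333
cells = 0.93·35.3080·12.3333

404.9828 billion cells


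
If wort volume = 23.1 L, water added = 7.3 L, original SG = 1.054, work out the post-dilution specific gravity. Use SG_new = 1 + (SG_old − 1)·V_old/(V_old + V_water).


pts = (1.054 − 1)·1000·23.1/(23.1 + 7.3) = 41.0329
SG_new = 1 + 41.0329/1000

1.0410


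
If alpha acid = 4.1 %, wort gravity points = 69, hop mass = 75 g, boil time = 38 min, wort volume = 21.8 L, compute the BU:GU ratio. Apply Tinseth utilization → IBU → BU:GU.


U = 1.65·0.000125^(GP/1000)·(1−e^(−0.04t))/4.15;  IBU = (α/100)·m·U·1000/V;  BU:GU = IBU/GP
U = 1.65·0.000125^(69/1000)·(1−e^(−0.04·38))/4.15 = 0.1671
IBU = (4.1/100)·75·0.1671·1000/21.8 = 23.5680
BU:GU = 23.5680/69

0.3416


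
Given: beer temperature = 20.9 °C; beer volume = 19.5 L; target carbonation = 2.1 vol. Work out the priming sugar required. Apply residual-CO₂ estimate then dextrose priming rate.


residual = 14.695·(0.01821 + 0.09011·e^(−0.04·T));  sugar = (target − residual)·4.0·V
residual = 14.695·(0.01821 + 0.09011·e^(−0.04·20.9)) = 0.8415
sugar = (2.1 − 0.8415)·4.0·19.5

98.1596 g


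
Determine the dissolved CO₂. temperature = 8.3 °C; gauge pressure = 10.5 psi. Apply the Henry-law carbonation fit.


vols = (P + 14.695)·(0.01821 + 0.09011·e^(−0.04·T))
vols = (10.5 + 14.695)·(0.01821 + 0.09011·e^(−0.04·8.3))

2.0877 volumes


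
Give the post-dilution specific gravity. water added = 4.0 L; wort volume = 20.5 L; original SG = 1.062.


SG_new = 1 + (SG_old − 1)·V_old/(V_old + V_water)
pts = (1.062 − 1)·1000·20.5/(20.5 + 4.0) = 51.8776
SG_new = 1 + 51.8776/1000

1.0519


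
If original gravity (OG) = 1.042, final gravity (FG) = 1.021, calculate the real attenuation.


AA = (OG−FG)/(OG−1)·100;  RA = AA·0.8192
AA = (1.042 − 1.021)/(1.042 − 1)·100 = 50.0000
RA = 50.0000·0.8192

40.9600 %


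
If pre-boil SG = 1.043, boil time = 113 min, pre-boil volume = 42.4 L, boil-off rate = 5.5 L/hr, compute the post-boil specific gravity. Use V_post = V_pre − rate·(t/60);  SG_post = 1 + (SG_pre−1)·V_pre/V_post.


V_post = 42.4 − 5.5·(113/60) = 32.0417
SG_post = 1 + (1.043 − 1)·42.4/32.0417

1.0569


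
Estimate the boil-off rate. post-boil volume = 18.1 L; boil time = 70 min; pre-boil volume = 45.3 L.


rate = (V_pre − V_post) / (t_min/60)
rate = (45.3 − 18.1) / (70/60)

23.3143 L/hr


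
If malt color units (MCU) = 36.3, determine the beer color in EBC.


SRM = 1.4922·MCU^0.6859;  EBC = SRM·1.97
SRM = 1.4922·36.3^0.6859 = 17.5294
EBC = 17.5294·1.97

34.5329 EBC


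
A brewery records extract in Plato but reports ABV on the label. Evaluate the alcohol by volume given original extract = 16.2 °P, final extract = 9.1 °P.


SG = 259/(259 − P);  ABV = (OG − FG)·131.25
OG = 259/(259 − 16.2) = 1.0667
FG = 259/(259 − 9.1) = 1.0364
ABV = (1.0667 − 1.0364)·131.25

3.9778 % ABV


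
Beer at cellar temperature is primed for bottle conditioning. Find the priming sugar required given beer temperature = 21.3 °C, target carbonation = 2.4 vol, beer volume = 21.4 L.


residual = 14.695·(0.01821 + 0.09011·e^(−0.04·T));  sugar = (target − residual)·4.0·V
residual = 14.695·(0.01821 + 0.09011·e^(−0.04·21.3)) = 0.8324
sugar = (2.4 − 0.8324)·4.0·21.4

134.1837 g


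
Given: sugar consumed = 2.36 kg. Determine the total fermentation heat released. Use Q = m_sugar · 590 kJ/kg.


Q = 2.36 · 590

1392.4000 kJ


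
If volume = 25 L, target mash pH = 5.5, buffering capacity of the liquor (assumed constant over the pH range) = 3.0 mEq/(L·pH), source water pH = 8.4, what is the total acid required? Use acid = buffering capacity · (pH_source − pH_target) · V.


acid = 3.0 · (8.4 − 5.5) · 25

217.5000 mEq


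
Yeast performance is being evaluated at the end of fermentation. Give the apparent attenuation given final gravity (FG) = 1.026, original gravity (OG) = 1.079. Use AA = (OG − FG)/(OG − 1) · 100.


AA = (1.079 − 1.026)/(1.079 − 1) · 100

67.0886 %


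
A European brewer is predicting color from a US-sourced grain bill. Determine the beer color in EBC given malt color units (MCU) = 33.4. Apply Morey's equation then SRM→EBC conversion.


SRM = 1.4922·MCU^0.6859;  EBC = SRM·1.97
SRM = 1.4922·33.4^0.6859 = 16.5564
EBC = 16.5564·1.97

32.6160 EBC


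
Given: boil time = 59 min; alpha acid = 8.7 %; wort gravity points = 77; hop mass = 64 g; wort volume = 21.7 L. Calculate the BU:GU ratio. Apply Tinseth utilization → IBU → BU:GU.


U = 1.65·0.000125^(GP/1000)·(1−e^(−0.04t))/4.15;  IBU = (α/100)·m·U·1000/V;  BU:GU = IBU/GP
U = 1.65·0.000125^(77/1000)·(1−e^(−0.04·59))/4.15 = 0.1802
IBU = (8.7/100)·64·0.1802·1000/21.7 = 46.2449
BU:GU = 46.2449/77

0.6006


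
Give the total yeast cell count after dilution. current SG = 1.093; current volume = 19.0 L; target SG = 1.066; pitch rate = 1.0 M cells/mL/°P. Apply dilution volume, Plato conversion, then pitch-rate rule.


V_w = V·((SG_c−1)/(SG_t−1)−1);  °P = 259 − 259/SG_t;  cells = rate·(V+V_w)·°P
V_w = 19.0·((1.093−1)/(1.066−1)−1) = 7.7727
V_final = 19.0 + 7.7727 = 26.7727
°P = 259 − 259/1.066 = 16.0356
cells = 1.0·26.7727·16.0356

429.3180 billion cells


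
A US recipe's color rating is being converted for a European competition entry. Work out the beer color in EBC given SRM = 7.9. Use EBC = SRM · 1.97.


EBC = 7.9 · 1.97

15.5630 EBC


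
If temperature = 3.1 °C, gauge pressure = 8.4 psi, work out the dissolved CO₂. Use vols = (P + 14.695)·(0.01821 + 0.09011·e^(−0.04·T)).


vols = (8.4 + 14.695)·(0.01821 + 0.09011·e^(−0.04·3.1))

2.2590 volumes


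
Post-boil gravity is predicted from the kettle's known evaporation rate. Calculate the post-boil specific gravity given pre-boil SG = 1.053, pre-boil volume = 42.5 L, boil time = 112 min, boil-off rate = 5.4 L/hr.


V_post = V_pre − rate·(t/60);  SG_post = 1 + (SG_pre−1)·V_pre/V_post
V_post = 42.5 − 5.4·(112/60) = 32.4200
SG_post = 1 + (1.053 − 1)·42.5/32.4200

1.0695


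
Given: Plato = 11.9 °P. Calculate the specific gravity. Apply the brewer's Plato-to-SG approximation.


SG = 259/(259 − P)
SG = 259/(259 − 11.9)

1.0482


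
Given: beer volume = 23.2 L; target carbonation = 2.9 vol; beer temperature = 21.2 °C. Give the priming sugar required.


residual = 14.695·(0.01821 + 0.09011·e^(−0.04·T));  sugar = (target − residual)·4.0·V
residual = 14.695·(0.01821 + 0.09011·e^(−0.04·21.2)) = 0.8347
sugar = (2.9 − 0.8347)·4.0·23.2

191.6601 g


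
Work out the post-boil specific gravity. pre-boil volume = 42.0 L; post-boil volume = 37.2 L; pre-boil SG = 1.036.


SG_post = 1 + (SG_pre − 1)·V_pre/V_post
pts_pre = (1.036 − 1)·1000 = 36.0000
pts_post = 36.0000·42.0/37.2 = 40.6452
SG_post = 1 + 40.6452/1000

1.0406


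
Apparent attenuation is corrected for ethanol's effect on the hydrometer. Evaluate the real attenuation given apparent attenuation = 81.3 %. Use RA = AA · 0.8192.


RA = 81.3 · 0.8192

66.6010 %


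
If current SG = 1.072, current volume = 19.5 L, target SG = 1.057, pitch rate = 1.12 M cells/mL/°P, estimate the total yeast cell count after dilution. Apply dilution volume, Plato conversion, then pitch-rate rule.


V_w = V·((SG_c−1)/(SG_t−1)−1);  °P = 259 − 259/SG_t;  cells = rate·(V+V_w)·°P
V_w = 19.5·((1.072−1)/(1.057−1)−1) = 5.1316
V_final = 19.5 + 5.1316 = 24.6316
°P = 259 − 259/1.057 = 13.9669
cells = 1.12·24.6316·13.9669

385.3097 billion cells


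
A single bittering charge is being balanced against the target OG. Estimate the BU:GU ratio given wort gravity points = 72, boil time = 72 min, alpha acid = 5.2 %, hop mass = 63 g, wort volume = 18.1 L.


U = 1.65·0.000125^(GP/1000)·(1−e^(−0.04t))/4.15;  IBU = (α/100)·m·U·1000/V;  BU:GU = IBU/GP
U = 1.65·0.000125^(72/1000)·(1−e^(−0.04·72))/4.15 = 0.1965
IBU = (5.2/100)·63·0.1965·1000/18.1 = 35.5622
BU:GU = 35.5622/72

0.4939


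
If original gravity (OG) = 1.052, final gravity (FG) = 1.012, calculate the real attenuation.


AA = (OG−FG)/(OG−1)·100;  RA = AA·0.8192
AA = (1.052 − 1.012)/(1.052 − 1)·100 = 76.9231
RA = 76.9231·0.8192

63.0154 %


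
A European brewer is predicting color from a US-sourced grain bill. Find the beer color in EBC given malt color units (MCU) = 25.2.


SRM = 1.4922·MCU^0.6859;  EBC = SRM·1.97
SRM = 1.4922·25.2^0.6859 = 13.6473
EBC = 13.6473·1.97

26.8852 EBC


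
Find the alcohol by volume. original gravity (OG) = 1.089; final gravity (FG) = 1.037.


ABV = (OG − FG) · 131.25
ABV = (1.089 − 1.037) · 131.25

6.8250 % ABV


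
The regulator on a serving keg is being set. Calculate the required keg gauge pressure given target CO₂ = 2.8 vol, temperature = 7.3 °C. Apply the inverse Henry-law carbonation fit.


psi = vols/(0.01821 + 0.09011·e^(−0.04·T)) − 14.695
psi = 2.8/(0.01821 + 0.09011·e^(−0.04·7.3)) − 14.695

18.0530 psi


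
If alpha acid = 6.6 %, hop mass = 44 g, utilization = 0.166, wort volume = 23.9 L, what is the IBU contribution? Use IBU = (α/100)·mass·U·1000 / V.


IBU = (6.6/100)·44·0.166·1000 / 23.9

20.1700 IBU


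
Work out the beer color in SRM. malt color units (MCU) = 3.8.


SRM = 1.4922 · MCU^0.6859
SRM = 1.4922 · 3.8^0.6859

3.7282 SRM


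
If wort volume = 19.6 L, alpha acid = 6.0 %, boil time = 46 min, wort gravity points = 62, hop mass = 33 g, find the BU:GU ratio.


U = 1.65·0.000125^(GP/1000)·(1−e^(−0.04t))/4.15;  IBU = (α/100)·m·U·1000/V;  BU:GU = IBU/GP
U = 1.65·0.000125^(62/1000)·(1−e^(−0.04·46))/4.15 = 0.1916
IBU = (6.0/100)·33·0.1916·1000/19.6 = 19.3528
BU:GU = 19.3528/62

0.3121


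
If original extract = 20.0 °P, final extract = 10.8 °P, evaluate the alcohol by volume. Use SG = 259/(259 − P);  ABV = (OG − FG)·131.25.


OG = 259/(259 − 20.0) = 1.0837
FG = 259/(259 − 10.8) = 1.0435
ABV = (1.0837 − 1.0435)·131.25

5.2721 % ABV


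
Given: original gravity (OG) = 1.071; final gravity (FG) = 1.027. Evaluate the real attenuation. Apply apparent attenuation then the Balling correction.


AA = (OG−FG)/(OG−1)·100;  RA = AA·0.8192
AA = (1.071 − 1.027)/(1.071 − 1)·100 = 61.9718
RA = 61.9718·0.8192

50.7673 %


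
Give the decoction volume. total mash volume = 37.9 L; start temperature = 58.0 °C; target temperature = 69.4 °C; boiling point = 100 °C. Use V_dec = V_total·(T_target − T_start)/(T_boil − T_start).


V_dec = 37.9·(69.4 − 58.0)/(100 − 58.0)

10.2871 L


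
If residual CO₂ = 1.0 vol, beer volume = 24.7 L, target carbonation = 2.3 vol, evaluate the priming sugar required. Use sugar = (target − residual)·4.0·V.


sugar = (2.3 − 1.0)·4.0·24.7

128.4400 g


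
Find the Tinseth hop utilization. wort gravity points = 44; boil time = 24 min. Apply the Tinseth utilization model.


U = 1.65·0.000125^(GP/1000) · (1 − e^(−0.04·t))/4.15
bigness = 1.65·0.000125^(44/1000) = 1.1111
boil_factor = (1 − e^(−0.04·24))/4.15 = 0.1487
U = 1.1111 · 0.1487

0.1652


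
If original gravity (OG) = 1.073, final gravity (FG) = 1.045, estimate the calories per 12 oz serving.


ABW = (OG−FG)·131.25·0.79/FG;  °P = 259 − 259/SG (for OG→OE and FG→AE);  RE = 0.1808·OE + 0.8192·AE;  Cal = (6.9·ABW + 4·(RE−0.1))·FG·3.55
ABW = (1.073 − 1.045)·131.25·0.79/1.045 = 2.7782
OE = 259 − 259/1.073 = 17.6207 °P
AE = 259 − 259/1.045 = 11.1531 °P
RE = 0.1808·17.6207 + 0.8192·11.1531 = 12.3224 °P
Cal = (6.9·2.7782 + 4·(12.3224−0.1))·1.045·3.55

252.4840 kcal


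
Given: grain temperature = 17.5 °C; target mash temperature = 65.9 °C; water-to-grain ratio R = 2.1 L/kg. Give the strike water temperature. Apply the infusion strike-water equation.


T_strike = (0.41/R)·(T_mash − T_grain) + T_mash
T_strike = (0.41/2.1)·(65.9 − 17.5) + 65.9

75.3495 °C


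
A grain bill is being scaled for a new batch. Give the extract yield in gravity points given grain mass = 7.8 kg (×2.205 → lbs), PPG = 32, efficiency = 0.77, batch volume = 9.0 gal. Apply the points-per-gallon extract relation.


points = lbs × PPG × eff / vol
lbs = 7.8 × 2.205 = 17.1990
points = 17.1990 × 32 × 0.77 / 9.0

47.0870 points


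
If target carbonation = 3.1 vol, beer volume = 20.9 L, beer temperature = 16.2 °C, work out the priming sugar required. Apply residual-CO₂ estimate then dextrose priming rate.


residual = 14.695·(0.01821 + 0.09011·e^(−0.04·T));  sugar = (target − residual)·4.0·V
residual = 14.695·(0.01821 + 0.09011·e^(−0.04·16.2)) = 0.9603
sugar = (3.1 − 0.9603)·4.0·20.9

178.8826 g


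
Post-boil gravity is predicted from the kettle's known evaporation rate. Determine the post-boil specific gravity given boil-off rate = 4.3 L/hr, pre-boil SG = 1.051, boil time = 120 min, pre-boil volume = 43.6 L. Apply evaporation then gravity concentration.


V_post = V_pre − rate·(t/60);  SG_post = 1 + (SG_pre−1)·V_pre/V_post
V_post = 43.6 − 4.3·(120/60) = 35.0000
SG_post = 1 + (1.051 − 1)·43.6/35.0000

1.0635


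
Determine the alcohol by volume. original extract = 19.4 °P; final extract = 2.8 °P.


SG = 259/(259 − P);  ABV = (OG − FG)·131.25
OG = 259/(259 − 19.4) = 1.0810
FG = 259/(259 − 2.8) = 1.0109
ABV = (1.0810 − 1.0109)·131.25

9.1927 % ABV


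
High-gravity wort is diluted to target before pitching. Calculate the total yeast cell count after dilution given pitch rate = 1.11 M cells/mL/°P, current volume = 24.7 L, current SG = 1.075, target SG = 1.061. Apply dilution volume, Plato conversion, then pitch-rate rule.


V_w = V·((SG_c−1)/(SG_t−1)−1);  °P = 259 − 259/SG_t;  cells = rate·(V+V_w)·°P
V_w = 24.7·((1.075−1)/(1.061−1)−1) = 5.6689
V_final = 24.7 + 5.6689 = 30.3689
°P = 259 − 259/1.061 = 14.8907
cells = 1.11·30.3689·14.8907

501.9559 billion cells


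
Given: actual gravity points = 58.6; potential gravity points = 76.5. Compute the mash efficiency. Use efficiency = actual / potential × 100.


efficiency = 58.6 / 76.5 × 100

76.6013 %


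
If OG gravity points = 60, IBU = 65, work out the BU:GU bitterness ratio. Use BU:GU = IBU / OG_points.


BU:GU = 65 / 60

1.0833


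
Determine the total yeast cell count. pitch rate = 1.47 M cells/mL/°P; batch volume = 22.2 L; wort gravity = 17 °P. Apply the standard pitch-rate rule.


cells (billions) = rate · V_L · °P
cells = 1.47 · 22.2 · 17

554.7780 billion cells


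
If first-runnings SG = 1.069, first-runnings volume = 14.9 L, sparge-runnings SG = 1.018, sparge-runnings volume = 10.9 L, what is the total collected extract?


total = Σ (SG_i − 1)·1000·V_i
first = (1.069 − 1)·1000·14.9 = 1028.1000
sparge = (1.018 − 1)·1000·10.9 = 196.2000
total = 1028.1000 + 196.2000

1224.3000 gravity·L


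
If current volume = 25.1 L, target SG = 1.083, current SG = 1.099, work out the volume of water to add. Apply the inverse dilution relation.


V_water = V·((SG_curr − 1)/(SG_target − 1) − 1)
V_water = 25.1·((1.099 − 1)/(1.083 − 1) − 1)

4.8386 L


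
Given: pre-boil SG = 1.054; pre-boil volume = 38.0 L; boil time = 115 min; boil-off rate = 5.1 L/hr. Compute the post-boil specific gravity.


V_post = V_pre − rate·(t/60);  SG_post = 1 + (SG_pre−1)·V_pre/V_post
V_post = 38.0 − 5.1·(115/60) = 28.2250
SG_post = 1 + (1.054 − 1)·38.0/28.2250

1.0727


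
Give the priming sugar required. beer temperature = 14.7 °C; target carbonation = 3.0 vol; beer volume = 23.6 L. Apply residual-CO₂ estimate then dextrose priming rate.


residual = 14.695·(0.01821 + 0.09011·e^(−0.04·T));  sugar = (target − residual)·4.0·V
residual = 14.695·(0.01821 + 0.09011·e^(−0.04·14.7)) = 1.0031
sugar = (3.0 − 1.0031)·4.0·23.6

188.5086 g


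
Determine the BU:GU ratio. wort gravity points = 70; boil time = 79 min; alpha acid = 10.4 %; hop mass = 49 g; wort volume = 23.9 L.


U = 1.65·0.000125^(GP/1000)·(1−e^(−0.04t))/4.15;  IBU = (α/100)·m·U·1000/V;  BU:GU = IBU/GP
U = 1.65·0.000125^(70/1000)·(1−e^(−0.04·79))/4.15 = 0.2030
IBU = (10.4/100)·49·0.2030·1000/23.9 = 43.2737
BU:GU = 43.2737/70

0.6182


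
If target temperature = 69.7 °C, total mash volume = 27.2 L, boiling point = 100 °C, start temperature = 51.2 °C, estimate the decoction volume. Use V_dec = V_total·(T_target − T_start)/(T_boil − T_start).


V_dec = 27.2·(69.7 − 51.2)/(100 − 51.2)

10.3115 L


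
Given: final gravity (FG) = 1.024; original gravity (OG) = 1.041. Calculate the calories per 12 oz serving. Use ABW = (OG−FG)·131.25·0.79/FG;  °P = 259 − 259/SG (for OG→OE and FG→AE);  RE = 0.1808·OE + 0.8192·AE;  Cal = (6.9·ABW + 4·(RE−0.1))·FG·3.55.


ABW = (1.041 − 1.024)·131.25·0.79/1.024 = 1.7214
OE = 259 − 259/1.041 = 10.2008 °P
AE = 259 − 259/1.024 = 6.0703 °P
RE = 0.1808·10.2008 + 0.8192·6.0703 = 6.8171 °P
Cal = (6.9·1.7214 + 4·(6.8171−0.1))·1.024·3.55

140.8490 kcal


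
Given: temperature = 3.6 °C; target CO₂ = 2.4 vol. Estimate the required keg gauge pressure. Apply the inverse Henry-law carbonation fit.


psi = vols/(0.01821 + 0.09011·e^(−0.04·T)) − 14.695
psi = 2.4/(0.01821 + 0.09011·e^(−0.04·3.6)) − 14.695

10.2439 psi


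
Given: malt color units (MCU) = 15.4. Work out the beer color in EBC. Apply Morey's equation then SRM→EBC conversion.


SRM = 1.4922·MCU^0.6859;  EBC = SRM·1.97
SRM = 1.4922·15.4^0.6859 = 9.7353
EBC = 9.7353·1.97

19.1785 EBC


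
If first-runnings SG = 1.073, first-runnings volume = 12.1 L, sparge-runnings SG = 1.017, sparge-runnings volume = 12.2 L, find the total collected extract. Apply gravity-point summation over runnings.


total = Σ (SG_i − 1)·1000·V_i
first = (1.073 − 1)·1000·12.1 = 883.3000
sparge = (1.017 − 1)·1000·12.2 = 207.4000
total = 883.3000 + 207.4000

1090.7000 gravity·L


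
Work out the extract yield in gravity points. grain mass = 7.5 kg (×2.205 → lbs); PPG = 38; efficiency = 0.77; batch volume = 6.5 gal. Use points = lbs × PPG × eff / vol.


lbs = 7.5 × 2.205 = 16.5375
points = 16.5375 × 38 × 0.77 / 6.5

74.4442 points


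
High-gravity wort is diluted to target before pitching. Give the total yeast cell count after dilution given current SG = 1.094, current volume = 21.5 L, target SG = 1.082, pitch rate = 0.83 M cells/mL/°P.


V_w = V·((SG_c−1)/(SG_t−1)−1);  °P = 259 − 259/SG_t;  cells = rate·(V+V_w)·°P
V_w = 21.5·((1.094−1)/(1.082−1)−1) = 3.1463
V_final = 21.5 + 3.1463 = 24.6463
°P = 259 − 259/1.082 = 19.6285
cells = 0.83·24.6463·19.6285

401.5290 billion cells


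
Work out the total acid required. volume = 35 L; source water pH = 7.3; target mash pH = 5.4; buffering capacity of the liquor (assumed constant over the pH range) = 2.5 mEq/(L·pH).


acid = buffering capacity · (pH_source − pH_target) · V
acid = 2.5 · (7.3 − 5.4) · 35

166.2500 mEq


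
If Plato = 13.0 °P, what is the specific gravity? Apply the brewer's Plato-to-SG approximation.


SG = 259/(259 − P)
SG = 259/(259 − 13.0)

1.0528


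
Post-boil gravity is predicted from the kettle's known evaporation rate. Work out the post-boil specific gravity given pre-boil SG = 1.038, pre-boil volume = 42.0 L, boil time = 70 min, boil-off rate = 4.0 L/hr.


V_post = V_pre − rate·(t/60);  SG_post = 1 + (SG_pre−1)·V_pre/V_post
V_post = 42.0 − 4.0·(70/60) = 37.3333
SG_post = 1 + (1.038 − 1)·42.0/37.3333

1.0428


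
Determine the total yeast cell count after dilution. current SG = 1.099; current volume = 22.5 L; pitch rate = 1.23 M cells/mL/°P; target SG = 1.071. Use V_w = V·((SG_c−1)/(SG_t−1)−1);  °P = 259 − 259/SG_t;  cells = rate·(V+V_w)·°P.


V_w = 22.5·((1.099−1)/(1.071−1)−1) = 8.8732
V_final = 22.5 + 8.8732 = 31.3732
°P = 259 − 259/1.071 = 17.1699
cells = 1.23·31.3732·17.1699

662.5721 billion cells


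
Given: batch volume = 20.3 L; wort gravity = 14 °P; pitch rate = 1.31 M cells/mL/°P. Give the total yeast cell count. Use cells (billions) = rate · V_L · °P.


cells = 1.31 · 20.3 · 14

372.3020 billion cells


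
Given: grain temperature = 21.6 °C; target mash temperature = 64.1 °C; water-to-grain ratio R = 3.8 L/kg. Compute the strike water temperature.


T_strike = (0.41/R)·(T_mash − T_grain) + T_mash
T_strike = (0.41/3.8)·(64.1 − 21.6) + 64.1

68.6855 °C


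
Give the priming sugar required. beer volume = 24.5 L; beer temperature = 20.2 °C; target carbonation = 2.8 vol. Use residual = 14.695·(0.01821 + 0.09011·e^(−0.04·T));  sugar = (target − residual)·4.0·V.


residual = 14.695·(0.01821 + 0.09011·e^(−0.04·20.2)) = 0.8578
sugar = (2.8 − 0.8578)·4.0·24.5

190.3315 g


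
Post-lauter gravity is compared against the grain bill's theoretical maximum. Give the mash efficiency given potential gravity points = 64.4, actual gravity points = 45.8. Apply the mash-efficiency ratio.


efficiency = actual / potential × 100
efficiency = 45.8 / 64.4 × 100

71.1180 %


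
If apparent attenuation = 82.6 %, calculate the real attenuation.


RA = AA · 0.8192
RA = 82.6 · 0.8192

67.6659 %


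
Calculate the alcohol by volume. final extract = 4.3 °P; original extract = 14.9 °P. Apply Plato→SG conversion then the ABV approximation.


SG = 259/(259 − P);  ABV = (OG − FG)·131.25
OG = 259/(259 − 14.9) = 1.0610
FG = 259/(259 − 4.3) = 1.0169
ABV = (1.0610 − 1.0169)·131.25

5.7957 % ABV


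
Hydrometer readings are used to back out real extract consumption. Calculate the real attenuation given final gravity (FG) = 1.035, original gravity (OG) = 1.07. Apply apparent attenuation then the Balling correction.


AA = (OG−FG)/(OG−1)·100;  RA = AA·0.8192
AA = (1.07 − 1.035)/(1.07 − 1)·100 = 50.0000
RA = 50.0000·0.8192

40.9600 %


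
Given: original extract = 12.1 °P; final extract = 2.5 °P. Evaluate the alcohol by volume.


SG = 259/(259 − P);  ABV = (OG − FG)·131.25
OG = 259/(259 − 12.1) = 1.0490
FG = 259/(259 − 2.5) = 1.0097
ABV = (1.0490 − 1.0097)·131.25

5.1530 % ABV


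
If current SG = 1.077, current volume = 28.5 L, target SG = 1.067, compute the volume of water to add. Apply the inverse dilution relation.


V_water = V·((SG_curr − 1)/(SG_target − 1) − 1)
V_water = 28.5·((1.077 − 1)/(1.067 − 1) − 1)

4.2537 L


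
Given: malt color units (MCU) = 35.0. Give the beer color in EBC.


SRM = 1.4922·MCU^0.6859;  EBC = SRM·1.97
SRM = 1.4922·35.0^0.6859 = 17.0963
EBC = 17.0963·1.97

33.6798 EBC


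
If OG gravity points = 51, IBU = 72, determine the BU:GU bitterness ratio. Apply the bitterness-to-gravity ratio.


BU:GU = IBU / OG_points
BU:GU = 72 / 51

1.4118


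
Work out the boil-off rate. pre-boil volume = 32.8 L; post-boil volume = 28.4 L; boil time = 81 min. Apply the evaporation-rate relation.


rate = (V_pre − V_post) / (t_min/60)
rate = (32.8 − 28.4) / (81/60)

3.2593 L/hr


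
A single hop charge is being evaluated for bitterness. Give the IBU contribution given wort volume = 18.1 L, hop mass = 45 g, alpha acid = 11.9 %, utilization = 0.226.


IBU = (α/100)·mass·U·1000 / V
IBU = (11.9/100)·45·0.226·1000 / 18.1

66.8635 IBU


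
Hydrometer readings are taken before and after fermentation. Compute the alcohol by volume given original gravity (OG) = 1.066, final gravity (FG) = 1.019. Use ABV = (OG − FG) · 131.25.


ABV = (1.066 − 1.019) · 131.25

6.1688 % ABV


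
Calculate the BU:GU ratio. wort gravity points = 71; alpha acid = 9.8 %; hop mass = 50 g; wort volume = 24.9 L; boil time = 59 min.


U = 1.65·0.000125^(GP/1000)·(1−e^(−0.04t))/4.15;  IBU = (α/100)·m·U·1000/V;  BU:GU = IBU/GP
U = 1.65·0.000125^(71/1000)·(1−e^(−0.04·59))/4.15 = 0.1902
IBU = (9.8/100)·50·0.1902·1000/24.9 = 37.4317
BU:GU = 37.4317/71

0.5272
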